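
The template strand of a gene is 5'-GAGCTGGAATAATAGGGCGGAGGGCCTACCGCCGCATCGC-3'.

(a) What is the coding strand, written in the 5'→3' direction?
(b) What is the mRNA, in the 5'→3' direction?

(a) 5'-GCGATGCGGCGGTAGGCCCTCCGCCCTATTATTCCAGCTC-3'
(b) 5'-GCGAUGCGGCGGUAGGCCCUCCGCCCUAUUAUUCCAGCUC-3'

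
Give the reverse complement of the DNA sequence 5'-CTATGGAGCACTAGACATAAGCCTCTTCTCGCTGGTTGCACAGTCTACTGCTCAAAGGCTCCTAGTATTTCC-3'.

Reading the sequence 3'→5' and pairing each base (A↔T, G↔C) gives the reverse complement directly.

5′-GGAAATACTAGGAGCCTTTGAGCAGTAGACTGTGCAACCAGCGAGAAGAGGCTTATGTCTAGTGCTCCATAG-3′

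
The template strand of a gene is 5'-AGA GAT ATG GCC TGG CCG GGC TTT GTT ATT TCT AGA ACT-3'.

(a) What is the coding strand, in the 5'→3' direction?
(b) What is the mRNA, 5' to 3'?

(a) 5'-AGTTCTAGAAATAACAAAGCCCGGCCAGGCCATATCTCT-3'
(b) 5'-AGUUCUAGAAAUAACAAAGCCCGGCCAGGCCAUAUCUCU-3'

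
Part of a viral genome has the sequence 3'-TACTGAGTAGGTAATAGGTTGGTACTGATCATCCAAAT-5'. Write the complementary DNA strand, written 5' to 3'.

The strand is given 3'→5', so its complement runs 5'→3' in the same left-to-right order: pair each base A↔T, G↔C.

5'-ATGACTCATCCATTATCCAACCATGACTAGTAGGTTTA-3'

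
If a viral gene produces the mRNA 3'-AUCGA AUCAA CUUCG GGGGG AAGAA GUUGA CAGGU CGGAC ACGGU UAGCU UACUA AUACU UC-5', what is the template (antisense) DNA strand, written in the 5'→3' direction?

5'-TAGCTTAGTTGAAGCCCCCCTTCTTCAACTGTCCAGCCTGTGCCAATCGAATGATTATGAAG-3'

Written 5'→3' the mRNA is CUUCAUAAUCAUUCGAUUGGCACAGGCUGGACAGUUGAAGAAGGGGGGCUUCAACUAAGCUA, so the coding DNA strand is CTTCATAATCATTCGATTGGCACAGGCTGGACAGTTGAAGAAGGGGGGCTTCAACTAAGCTA. The template is its reverse complement.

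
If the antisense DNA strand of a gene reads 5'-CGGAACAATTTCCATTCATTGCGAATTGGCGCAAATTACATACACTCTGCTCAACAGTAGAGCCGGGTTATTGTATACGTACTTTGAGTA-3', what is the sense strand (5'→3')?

The coding strand is complementary and antiparallel to the template: take the complement (A↔T, G↔C) and reverse.

5'-TACTCAAAGTACGTATACAATAACCCGGCTCTACTGTTGAGCAGAGTGTATGTAATTTGCGCCAATTCGCAATGAATGGAAATTGTTCCG-3'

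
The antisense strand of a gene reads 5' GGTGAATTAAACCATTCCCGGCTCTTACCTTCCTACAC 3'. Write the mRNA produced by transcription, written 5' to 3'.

5'-GUGUAGGAAGGUAAGAGCCGGGAAUGGUUUAAUUCACC-3'

The mRNA has the sequence of the coding strand (reverse complement of the template) with T→U. Reverse complement of GGTGAATTAAACCATTCCCGGCTCTTACCTTCCTACAC is GTGTAGGAAGGTAAGAGCCGGGAATGGTTTAATTCACC; then T→U.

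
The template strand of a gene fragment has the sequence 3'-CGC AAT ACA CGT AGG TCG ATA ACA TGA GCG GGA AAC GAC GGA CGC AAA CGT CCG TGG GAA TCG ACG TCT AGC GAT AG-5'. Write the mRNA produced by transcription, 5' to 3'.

5'-GCGUUAUGUGCAUCCAGCUAUUGUACUCGCCCUUUGCUGCCUGCGUUUGCAGGCACCCUUAGCUGCAGAUCGCUAUC-3'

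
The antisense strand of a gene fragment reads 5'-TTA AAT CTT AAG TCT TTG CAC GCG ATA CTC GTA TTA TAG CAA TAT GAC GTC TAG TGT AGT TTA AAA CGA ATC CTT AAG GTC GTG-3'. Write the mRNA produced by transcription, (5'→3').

The mRNA has the sequence of the coding strand (reverse complement of the template) with T→U. Reverse complement of TTAAATCTTAAGTCTTTGCACGCGATACTCGTATTATAGCAATATGACGTCTAGTGTAGTTTAAAACGAATCCTTAAGGTCGTG is CACGACCTTAAGGATTCGTTTTAAACTACACTAGACGTCATATTGCTATAATACGAGTATCGCGTGCAAAGACTTAAGATTTAA; then T→U.

5'-CACGACCUUAAGGAUUCGUUUUAAACUACACUAGACGUCAUAUUGCUAUAAUACGAGUAUCGCGUGCAAAGACUUAAGAUUUAA-3'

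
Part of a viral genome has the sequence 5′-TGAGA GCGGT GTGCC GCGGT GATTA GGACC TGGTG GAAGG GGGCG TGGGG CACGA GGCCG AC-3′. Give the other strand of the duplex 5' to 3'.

5′-GTCGGCCTCGTGCCCCACGCCCCCTTCCACCAGGTCCTAATCACCGCGGCACACCGCTCTCA-3′

The complement of TGAGAGCGGTGTGCCGCGGTGATTAGGACCTGGTGGAAGGGGGCGTGGGGCACGAGGCCGAC is ACTCTCGCCACACGGCGCCACTAATCCTGGACCACCTTCCCCCGCACCCCGTGCTCCGGCTG (A↔T, G↔C). DNA strands are antiparallel, so the complementary strand runs 3'→5'; reversing gives the 5'→3' form.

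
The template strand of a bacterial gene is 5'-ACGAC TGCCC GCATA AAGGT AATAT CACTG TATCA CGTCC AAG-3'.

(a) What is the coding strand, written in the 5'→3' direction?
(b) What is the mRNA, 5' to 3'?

(a) The coding strand is the reverse complement of the template: complement TGCTGACGGGCGTATTTCCATTATAGTGACATAGTGCAGGTTC, then reverse.
(b) mRNA has the coding-strand sequence with T→U.

(a) 5'-CTTGGACGTGATACAGTGATATTACCTTTATGCGGGCAGTCGT-3'
(b) 5'-CUUGGACGUGAUACAGUGAUAUUACCUUUAUGCGGGCAGUCGU-3'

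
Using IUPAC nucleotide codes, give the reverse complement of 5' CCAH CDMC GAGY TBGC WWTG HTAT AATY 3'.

5′-RATTATADCAWWGCVARCTCGKHGDTGG-3′

Standard pairs A↔T, G↔C; ambiguity codes pair Y↔R, M↔K, W↔W, B↔V, D↔H. Complement (GGTDGHKGCTCRAVCGWWACDATATTAR), then reverse for 5'→3'.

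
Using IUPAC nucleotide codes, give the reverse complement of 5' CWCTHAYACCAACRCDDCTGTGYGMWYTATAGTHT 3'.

5'-ADACTATARWKCRCACAGHHGYGTTGGTRTDAGWG-3'

Standard pairs A↔T, G↔C; ambiguity codes pair R↔Y, M↔K, W↔W, D↔H. Complement (GWGADTRTGGTTGYGHHGACACRCKWRATATCADA), then reverse for 5'→3'.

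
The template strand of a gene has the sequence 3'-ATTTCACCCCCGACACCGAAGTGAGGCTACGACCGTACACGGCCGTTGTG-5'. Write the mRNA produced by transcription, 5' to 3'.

Reading the template 3'→5' as shown, RNA polymerase pairs each base (A→U, T→A, G↔C) to build mRNA 5'→3' directly.

5'-UAAAGUGGGGGCUGUGGCUUCACUCCGAUGCUGGCAUGUGCCGGCAACAC-3'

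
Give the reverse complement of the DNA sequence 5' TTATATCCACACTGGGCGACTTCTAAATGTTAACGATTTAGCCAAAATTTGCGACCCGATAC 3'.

5′-GTATCGGGTCGCAAATTTTGGCTAAATCGTTAACATTTAGAAGTCGCCCAGTGTGGATATAA-3′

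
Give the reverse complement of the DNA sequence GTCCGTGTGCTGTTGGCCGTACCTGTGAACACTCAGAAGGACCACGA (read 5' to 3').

5'-TCGTGGTCCTTCTGAGTGTTCACAGGTACGGCCAACAGCACACGGAC-3'

Complement each base (A↔T, G↔C): CAGGCACACGACAACCGGCATGGACACTTGTGAGTCTTCCTGGTGCT. Then reverse.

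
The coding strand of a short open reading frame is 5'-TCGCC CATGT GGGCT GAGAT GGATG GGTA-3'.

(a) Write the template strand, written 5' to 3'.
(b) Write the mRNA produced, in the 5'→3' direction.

(a) 5'-TACCCATCCATCTCAGCCCACATGGGCGA-3'
(b) 5'-UCGCCCAUGUGGGCUGAGAUGGAUGGGUA-3'

(a) The template strand is the reverse complement of the coding strand: complement AGCGGGTACACCCGACTCTACCTACCCAT, then reverse.
(b) mRNA matches the coding strand with T→U.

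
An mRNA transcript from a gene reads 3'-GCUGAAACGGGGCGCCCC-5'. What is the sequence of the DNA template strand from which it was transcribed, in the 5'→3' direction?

Written 5'→3' the mRNA is CCCCGCGGGGCAAAGUCG, so the coding DNA strand is CCCCGCGGGGCAAAGTCG. The template is its reverse complement.

5′-CGACTTTGCCCCGCGGGG-3′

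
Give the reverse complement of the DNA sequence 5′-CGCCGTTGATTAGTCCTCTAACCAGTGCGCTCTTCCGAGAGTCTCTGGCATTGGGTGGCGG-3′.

5'-CCGCCACCCAATGCCAGAGACTCTCGGAAGAGCGCACTGGTTAGAGGACTAATCAACGGCG-3'

Reading the sequence 3'→5' and pairing each base (A↔T, G↔C) gives the reverse complement directly.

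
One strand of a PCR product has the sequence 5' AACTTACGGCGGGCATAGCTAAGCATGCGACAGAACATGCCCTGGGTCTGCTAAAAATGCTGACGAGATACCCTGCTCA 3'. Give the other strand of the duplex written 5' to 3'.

The complement of AACTTACGGCGGGCATAGCTAAGCATGCGACAGAACATGCCCTGGGTCTGCTAAAAATGCTGACGAGATACCCTGCTCA is TTGAATGCCGCCCGTATCGATTCGTACGCTGTCTTGTACGGGACCCAGACGATTTTTACGACTGCTCTATGGGACGAGT (A↔T, G↔C). DNA strands are antiparallel, so the complementary strand runs 3'→5'; reversing gives the 5'→3' form.

5′-TGAGCAGGGTATCTCGTCAGCATTTTTAGCAGACCCAGGGCATGTTCTGTCGCATGCTTAGCTATGCCCGCCGTAAGTT-3′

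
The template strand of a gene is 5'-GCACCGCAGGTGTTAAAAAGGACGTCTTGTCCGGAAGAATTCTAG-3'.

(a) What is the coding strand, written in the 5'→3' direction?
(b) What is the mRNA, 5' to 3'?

(a) 5'-CTAGAATTCTTCCGGACAAGACGTCCTTTTTAACACCTGCGGTGC-3'
(b) 5′-CUAGAAUUCUUCCGGACAAGACGUCCUUUUUAACACCUGCGGUGC-3′

(a) The coding strand is the reverse complement of the template: complement CGTGGCGTCCACAATTTTTCCTGCAGAACAGGCCTTCTTAAGATC, then reverse.
(b) mRNA has the coding-strand sequence with T→U.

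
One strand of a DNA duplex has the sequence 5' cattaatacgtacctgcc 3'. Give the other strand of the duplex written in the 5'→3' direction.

5'-GGCAGGTACGTATTAATG-3'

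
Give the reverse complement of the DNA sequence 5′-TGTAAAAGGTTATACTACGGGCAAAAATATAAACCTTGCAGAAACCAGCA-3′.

5'-TGCTGGTTTCTGCAAGGTTTATATTTTTGCCCGTAGTATAACCTTTTACA-3'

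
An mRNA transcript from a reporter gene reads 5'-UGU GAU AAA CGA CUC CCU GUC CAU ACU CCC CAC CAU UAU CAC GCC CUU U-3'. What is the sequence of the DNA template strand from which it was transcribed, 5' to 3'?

Replace U with T to get the coding DNA strand: TGTGATAAACGACTCCCTGTCCATACTCCCCACCATTATCACGCCCTTT. The template strand is its reverse complement (complement ACACTATTTGCTGAGGGACAGGTATGAGGGGTGGTAATAGTGCGGGAAA, then reverse).

5'-AAAGGGCGTGATAATGGTGGGGAGTATGGACAGGGAGTCGTTTATCACA-3'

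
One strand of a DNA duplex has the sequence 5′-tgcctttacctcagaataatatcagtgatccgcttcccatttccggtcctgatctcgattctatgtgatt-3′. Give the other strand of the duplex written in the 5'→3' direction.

The complement of TGCCTTTACCTCAGAATAATATCAGTGATCCGCTTCCCATTTCCGGTCCTGATCTCGATTCTATGTGATT is ACGGAAATGGAGTCTTATTATAGTCACTAGGCGAAGGGTAAAGGCCAGGACTAGAGCTAAGATACACTAA (A↔T, G↔C). DNA strands are antiparallel, so the complementary strand runs 3'→5'; reversing gives the 5'→3' form.

5'-AATCACATAGAATCGAGATCAGGACCGGAAATGGGAAGCGGATCACTGATATTATTCTGAGGTAAAGGCA-3'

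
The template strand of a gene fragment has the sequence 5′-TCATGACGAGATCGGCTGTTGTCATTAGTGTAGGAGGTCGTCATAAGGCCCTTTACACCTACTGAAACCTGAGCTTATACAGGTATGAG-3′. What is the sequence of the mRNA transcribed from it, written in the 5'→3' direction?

The mRNA has the sequence of the coding strand (reverse complement of the template) with T→U. Reverse complement of TCATGACGAGATCGGCTGTTGTCATTAGTGTAGGAGGTCGTCATAAGGCCCTTTACACCTACTGAAACCTGAGCTTATACAGGTATGAG is CTCATACCTGTATAAGCTCAGGTTTCAGTAGGTGTAAAGGGCCTTATGACGACCTCCTACACTAATGACAACAGCCGATCTCGTCATGA; then T→U.

5'-CUCAUACCUGUAUAAGCUCAGGUUUCAGUAGGUGUAAAGGGCCUUAUGACGACCUCCUACACUAAUGACAACAGCCGAUCUCGUCAUGA-3'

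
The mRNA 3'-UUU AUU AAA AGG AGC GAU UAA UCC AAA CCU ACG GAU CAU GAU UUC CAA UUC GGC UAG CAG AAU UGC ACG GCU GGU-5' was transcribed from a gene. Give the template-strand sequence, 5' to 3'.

Written 5'→3' the mRNA is UGGUCGGCACGUUAAGACGAUCGGCUUAACCUUUAGUACUAGGCAUCCAAACCUAAUUAGCGAGGAAAAUUAUUU, so the coding DNA strand is TGGTCGGCACGTTAAGACGATCGGCTTAACCTTTAGTACTAGGCATCCAAACCTAATTAGCGAGGAAAATTATTT. The template is its reverse complement.

5'-AAATAATTTTCCTCGCTAATTAGGTTTGGATGCCTAGTACTAAAGGTTAAGCCGATCGTCTTAACGTGCCGACCA-3'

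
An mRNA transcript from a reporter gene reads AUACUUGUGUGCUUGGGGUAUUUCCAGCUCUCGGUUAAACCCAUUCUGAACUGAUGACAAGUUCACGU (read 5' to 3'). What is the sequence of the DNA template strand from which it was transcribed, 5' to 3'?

5'-ACGTGAACTTGTCATCAGTTCAGAATGGGTTTAACCGAGAGCTGGAAATACCCCAAGCACACAAGTAT-3'

Replace U with T to get the coding DNA strand: ATACTTGTGTGCTTGGGGTATTTCCAGCTCTCGGTTAAACCCATTCTGAACTGATGACAAGTTCACGT. The template strand is its reverse complement (complement TATGAACACACGAACCCCATAAAGGTCGAGAGCCAATTTGGGTAAGACTTGACTACTGTTCAAGTGCA, then reverse).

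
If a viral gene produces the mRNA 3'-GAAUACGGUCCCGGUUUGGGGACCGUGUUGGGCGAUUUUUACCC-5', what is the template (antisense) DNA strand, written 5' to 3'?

5'-CTTATGCCAGGGCCAAACCCCTGGCACAACCCGCTAAAAATGGG-3'

Written 5'→3' the mRNA is CCCAUUUUUAGCGGGUUGUGCCAGGGGUUUGGCCCUGGCAUAAG, so the coding DNA strand is CCCATTTTTAGCGGGTTGTGCCAGGGGTTTGGCCCTGGCATAAG. The template is its reverse complement.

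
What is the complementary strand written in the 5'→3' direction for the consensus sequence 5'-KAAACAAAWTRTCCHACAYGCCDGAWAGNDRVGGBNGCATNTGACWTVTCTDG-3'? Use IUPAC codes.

Standard pairs A↔T, G↔C; ambiguity codes pair R↔Y, K↔M, W↔W, B↔V, D↔H, N↔N. Complement (MTTTGTTTWAYAGGDTGTRCGGHCTWTCNHYBCCVNCGTANACTGWABAGAHC), then reverse for 5'→3'.

5′-CHAGABAWGTCANATGCNVCCBYHNCTWTCHGGCRTGTDGGAYAWTTTGTTTM-3′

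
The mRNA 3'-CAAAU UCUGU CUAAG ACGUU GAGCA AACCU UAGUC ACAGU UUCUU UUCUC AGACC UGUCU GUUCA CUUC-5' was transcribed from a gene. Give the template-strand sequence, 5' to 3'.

5'-GTTTAAGACAGATTCTGCAACTCGTTTGGAATCAGTGTCAAAGAAAAGAGTCTGGACAGACAAGTGAAG-3'

Written 5'→3' the mRNA is CUUCACUUGUCUGUCCAGACUCUUUUCUUUGACACUGAUUCCAAACGAGUUGCAGAAUCUGUCUUAAAC, so the coding DNA strand is CTTCACTTGTCTGTCCAGACTCTTTTCTTTGACACTGATTCCAAACGAGTTGCAGAATCTGTCTTAAAC. The template is its reverse complement.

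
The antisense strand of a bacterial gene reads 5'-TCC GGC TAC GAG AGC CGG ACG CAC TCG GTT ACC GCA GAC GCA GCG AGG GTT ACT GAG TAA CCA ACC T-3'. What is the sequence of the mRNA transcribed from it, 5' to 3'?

5'-AGGUUGGUUACUCAGUAACCCUCGCUGCGUCUGCGGUAACCGAGUGCGUCCGGCUCUCGUAGCCGGA-3'

The mRNA has the sequence of the coding strand (reverse complement of the template) with T→U. Reverse complement of TCCGGCTACGAGAGCCGGACGCACTCGGTTACCGCAGACGCAGCGAGGGTTACTGAGTAACCAACCT is AGGTTGGTTACTCAGTAACCCTCGCTGCGTCTGCGGTAACCGAGTGCGTCCGGCTCTCGTAGCCGGA; then T→U.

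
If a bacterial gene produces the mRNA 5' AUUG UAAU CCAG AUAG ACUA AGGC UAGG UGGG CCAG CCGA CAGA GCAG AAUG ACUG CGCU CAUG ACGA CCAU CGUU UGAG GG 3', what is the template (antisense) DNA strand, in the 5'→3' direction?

Replace U with T to get the coding DNA strand: ATTGTAATCCAGATAGACTAAGGCTAGGTGGGCCAGCCGACAGAGCAGAATGACTGCGCTCATGACGACCATCGTTTGAGGG. The template strand is its reverse complement (complement TAACATTAGGTCTATCTGATTCCGATCCACCCGGTCGGCTGTCTCGTCTTACTGACGCGAGTACTGCTGGTAGCAAACTCCC, then reverse).

5'-CCCTCAAACGATGGTCGTCATGAGCGCAGTCATTCTGCTCTGTCGGCTGGCCCACCTAGCCTTAGTCTATCTGGATTACAAT-3'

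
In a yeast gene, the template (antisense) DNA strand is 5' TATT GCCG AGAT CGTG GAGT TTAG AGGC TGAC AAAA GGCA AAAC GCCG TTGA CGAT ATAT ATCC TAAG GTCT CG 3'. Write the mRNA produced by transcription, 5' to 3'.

The mRNA has the sequence of the coding strand (reverse complement of the template) with T→U. Reverse complement of TATTGCCGAGATCGTGGAGTTTAGAGGCTGACAAAAGGCAAAACGCCGTTGACGATATATATCCTAAGGTCTCG is CGAGACCTTAGGATATATATCGTCAACGGCGTTTTGCCTTTTGTCAGCCTCTAAACTCCACGATCTCGGCAATA; then T→U.

5'-CGAGACCUUAGGAUAUAUAUCGUCAACGGCGUUUUGCCUUUUGUCAGCCUCUAAACUCCACGAUCUCGGCAAUA-3'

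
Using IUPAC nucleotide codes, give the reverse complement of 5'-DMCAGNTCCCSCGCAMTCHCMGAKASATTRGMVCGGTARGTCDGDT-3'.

5′-AHCHGACYTACCGBKCYAATSTMTCKGDGAKTGCGSGGGANCTGKH-3′

Standard pairs A↔T, G↔C; ambiguity codes pair R↔Y, M↔K, S↔S, D↔H, V↔B, N↔N. Complement (HKGTCNAGGGSGCGTKAGDGKCTMTSTAAYCKBGCCATYCAGHCHA), then reverse for 5'→3'.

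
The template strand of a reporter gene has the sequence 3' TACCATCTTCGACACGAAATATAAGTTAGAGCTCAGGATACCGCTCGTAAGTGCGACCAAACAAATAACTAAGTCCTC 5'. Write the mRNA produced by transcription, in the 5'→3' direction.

5'-AUGGUAGAAGCUGUGCUUUAUAUUCAAUCUCGAGUCCUAUGGCGAGCAUUCACGCUGGUUUGUUUAUUGAUUCAGGAG-3'

Reading the template 3'→5' as shown, RNA polymerase pairs each base (A→U, T→A, G↔C) to build mRNA 5'→3' directly.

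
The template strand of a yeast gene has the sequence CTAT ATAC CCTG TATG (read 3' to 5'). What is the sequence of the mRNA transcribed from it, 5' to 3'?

5'-GAUAUAUGGGACAUAC-3'

Reading the template 3'→5' as shown, RNA polymerase pairs each base (A→U, T→A, G↔C) to build mRNA 5'→3' directly.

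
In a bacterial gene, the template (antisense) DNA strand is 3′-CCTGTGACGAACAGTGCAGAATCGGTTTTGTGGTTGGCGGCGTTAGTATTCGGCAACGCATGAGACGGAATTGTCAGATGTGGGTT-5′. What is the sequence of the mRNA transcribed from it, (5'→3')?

Reading the template 3'→5' as shown, RNA polymerase pairs each base (A→U, T→A, G↔C) to build mRNA 5'→3' directly.

5'-GGACACUGCUUGUCACGUCUUAGCCAAAACACCAACCGCCGCAAUCAUAAGCCGUUGCGUACUCUGCCUUAACAGUCUACACCCAA-3'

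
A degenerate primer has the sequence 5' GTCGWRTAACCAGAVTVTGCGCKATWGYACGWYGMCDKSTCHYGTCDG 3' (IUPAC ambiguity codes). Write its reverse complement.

Standard pairs A↔T, G↔C; ambiguity codes pair R↔Y, M↔K, W↔W, S↔S, D↔H, V↔B. Complement (CAGCWYATTGGTCTBABACGCGMTAWCRTGCWRCKGHMSAGDRCAGHC), then reverse for 5'→3'.

5'-CHGACRDGASMHGKCRWCGTRCWATMGCGCABABTCTGGTTAYWCGAC-3'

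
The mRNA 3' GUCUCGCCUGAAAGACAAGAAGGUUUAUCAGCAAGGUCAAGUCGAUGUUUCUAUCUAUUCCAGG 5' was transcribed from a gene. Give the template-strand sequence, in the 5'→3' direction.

5'-CAGAGCGGACTTTCTGTTCTTCCAAATAGTCGTTCCAGTTCAGCTACAAAGATAGATAAGGTCC-3'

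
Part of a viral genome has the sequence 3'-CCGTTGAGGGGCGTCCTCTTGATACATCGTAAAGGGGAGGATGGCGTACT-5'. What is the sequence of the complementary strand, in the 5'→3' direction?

The strand is given 3'→5', so its complement runs 5'→3' in the same left-to-right order: pair each base A↔T, G↔C.

5'-GGCAACTCCCCGCAGGAGAACTATGTAGCATTTCCCCTCCTACCGCATGA-3'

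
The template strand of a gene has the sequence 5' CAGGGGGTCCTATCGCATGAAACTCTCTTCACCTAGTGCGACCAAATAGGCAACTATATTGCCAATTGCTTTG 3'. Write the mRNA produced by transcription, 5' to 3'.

5'-CAAAGCAAUUGGCAAUAUAGUUGCCUAUUUGGUCGCACUAGGUGAAGAGAGUUUCAUGCGAUAGGACCCCCUG-3'

The mRNA has the sequence of the coding strand (reverse complement of the template) with T→U. Reverse complement of CAGGGGGTCCTATCGCATGAAACTCTCTTCACCTAGTGCGACCAAATAGGCAACTATATTGCCAATTGCTTTG is CAAAGCAATTGGCAATATAGTTGCCTATTTGGTCGCACTAGGTGAAGAGAGTTTCATGCGATAGGACCCCCTG; then T→U.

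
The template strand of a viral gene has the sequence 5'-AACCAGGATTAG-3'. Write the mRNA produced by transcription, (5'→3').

5′-CUAAUCCUGGUU-3′

The mRNA has the sequence of the coding strand (reverse complement of the template) with T→U. Reverse complement of AACCAGGATTAG is CTAATCCTGGTT; then T→U.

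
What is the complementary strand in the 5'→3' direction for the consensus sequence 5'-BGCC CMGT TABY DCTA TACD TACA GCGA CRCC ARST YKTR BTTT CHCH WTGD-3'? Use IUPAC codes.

5'-HCAWDGDGAAAVYAMRASYTGGYGTCGCTGTAHGTATAGHRVTAACKGGGCV-3'

Standard pairs A↔T, G↔C; ambiguity codes pair R↔Y, M↔K, W↔W, S↔S, B↔V, D↔H. Complement (VCGGGKCAATVRHGATATGHATGTCGCTGYGGTYSARMAYVAAAGDGDWACH), then reverse for 5'→3'.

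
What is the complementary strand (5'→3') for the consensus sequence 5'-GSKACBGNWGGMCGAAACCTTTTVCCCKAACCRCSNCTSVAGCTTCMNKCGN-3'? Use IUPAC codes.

Standard pairs A↔T, G↔C; ambiguity codes pair R↔Y, M↔K, W↔W, S↔S, B↔V, N↔N. Complement (CSMTGVCNWCCKGCTTTGGAAAABGGGMTTGGYGSNGASBTCGAAGKNMGCN), then reverse for 5'→3'.

5'-NCGMNKGAAGCTBSAGNSGYGGTTMGGGBAAAAGGTTTCGKCCWNCVGTMSC-3'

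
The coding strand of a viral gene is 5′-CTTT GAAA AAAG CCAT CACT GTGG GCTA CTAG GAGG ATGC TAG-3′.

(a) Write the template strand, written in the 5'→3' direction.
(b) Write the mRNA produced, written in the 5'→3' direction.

(a) The template strand is the reverse complement of the coding strand: complement GAAACTTTTTTCGGTAGTGACACCCGATGATCCTCCTACGATC, then reverse.
(b) mRNA matches the coding strand with T→U.

(a) 5'-CTAGCATCCTCCTAGTAGCCCACAGTGATGGCTTTTTTCAAAG-3'
(b) 5′-CUUUGAAAAAAGCCAUCACUGUGGGCUACUAGGAGGAUGCUAG-3′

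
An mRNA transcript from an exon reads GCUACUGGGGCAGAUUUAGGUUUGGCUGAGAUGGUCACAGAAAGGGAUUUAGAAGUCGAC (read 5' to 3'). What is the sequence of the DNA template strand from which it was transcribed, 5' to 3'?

Replace U with T to get the coding DNA strand: GCTACTGGGGCAGATTTAGGTTTGGCTGAGATGGTCACAGAAAGGGATTTAGAAGTCGAC. The template strand is its reverse complement (complement CGATGACCCCGTCTAAATCCAAACCGACTCTACCAGTGTCTTTCCCTAAATCTTCAGCTG, then reverse).

5'-GTCGACTTCTAAATCCCTTTCTGTGACCATCTCAGCCAAACCTAAATCTGCCCCAGTAGC-3'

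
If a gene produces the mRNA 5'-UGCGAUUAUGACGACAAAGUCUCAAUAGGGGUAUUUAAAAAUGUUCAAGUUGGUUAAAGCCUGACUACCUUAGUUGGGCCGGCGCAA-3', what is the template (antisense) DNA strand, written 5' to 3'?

5′-TTGCGCCGGCCCAACTAAGGTAGTCAGGCTTTAACCAACTTGAACATTTTTAAATACCCCTATTGAGACTTTGTCGTCATAATCGCA-3′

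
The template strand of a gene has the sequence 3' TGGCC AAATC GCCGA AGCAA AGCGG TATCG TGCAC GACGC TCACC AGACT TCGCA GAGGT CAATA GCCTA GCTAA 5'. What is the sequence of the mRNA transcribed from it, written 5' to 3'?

Reading the template 3'→5' as shown, RNA polymerase pairs each base (A→U, T→A, G↔C) to build mRNA 5'→3' directly.

5'-ACCGGUUUAGCGGCUUCGUUUCGCCAUAGCACGUGCUGCGAGUGGUCUGAAGCGUCUCCAGUUAUCGGAUCGAUU-3'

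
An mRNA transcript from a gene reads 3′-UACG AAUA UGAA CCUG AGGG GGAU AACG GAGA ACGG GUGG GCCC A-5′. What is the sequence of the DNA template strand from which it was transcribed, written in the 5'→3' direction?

Written 5'→3' the mRNA is ACCCGGGUGGGCAAGAGGCAAUAGGGGGAGUCCAAGUAUAAGCAU, so the coding DNA strand is ACCCGGGTGGGCAAGAGGCAATAGGGGGAGTCCAAGTATAAGCAT. The template is its reverse complement.

5'-ATGCTTATACTTGGACTCCCCCTATTGCCTCTTGCCCACCCGGGT-3'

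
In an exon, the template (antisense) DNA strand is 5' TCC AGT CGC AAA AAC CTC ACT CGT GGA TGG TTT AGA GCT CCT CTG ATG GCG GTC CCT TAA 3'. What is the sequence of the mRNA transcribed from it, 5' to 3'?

RNA polymerase reads the template 3'→5' and synthesizes mRNA 5'→3' by base-pairing (A→U, T→A, G↔C). The complement of the template is AGGTCAGCGTTTTTGGAGTGAGCACCTACCAAATCTCGAGGAGACTACCGCCAGGGAATT; antiparallel, so 5'→3' the coding strand is TTAAGGGACCGCCATCAGAGGAGCTCTAAACCATCCACGAGTGAGGTTTTTGCGACTGGA. Replace T with U for the mRNA.

5'-UUAAGGGACCGCCAUCAGAGGAGCUCUAAACCAUCCACGAGUGAGGUUUUUGCGACUGGA-3'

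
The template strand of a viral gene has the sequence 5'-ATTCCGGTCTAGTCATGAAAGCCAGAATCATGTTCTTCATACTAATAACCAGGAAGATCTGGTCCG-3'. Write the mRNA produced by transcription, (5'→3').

5'-CGGACCAGAUCUUCCUGGUUAUUAGUAUGAAGAACAUGAUUCUGGCUUUCAUGACUAGACCGGAAU-3'

The mRNA has the sequence of the coding strand (reverse complement of the template) with T→U. Reverse complement of ATTCCGGTCTAGTCATGAAAGCCAGAATCATGTTCTTCATACTAATAACCAGGAAGATCTGGTCCG is CGGACCAGATCTTCCTGGTTATTAGTATGAAGAACATGATTCTGGCTTTCATGACTAGACCGGAAT; then T→U.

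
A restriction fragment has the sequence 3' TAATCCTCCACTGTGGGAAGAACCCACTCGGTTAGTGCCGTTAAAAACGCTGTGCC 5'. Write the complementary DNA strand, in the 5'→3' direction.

The strand is given 3'→5', so its complement runs 5'→3' in the same left-to-right order: pair each base A↔T, G↔C.

5'-ATTAGGAGGTGACACCCTTCTTGGGTGAGCCAATCACGGCAATTTTTGCGACACGG-3'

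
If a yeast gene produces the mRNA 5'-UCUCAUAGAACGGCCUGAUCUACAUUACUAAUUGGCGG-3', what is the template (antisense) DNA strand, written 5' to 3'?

5'-CCGCCAATTAGTAATGTAGATCAGGCCGTTCTATGAGA-3'

Replace U with T to get the coding DNA strand: TCTCATAGAACGGCCTGATCTACATTACTAATTGGCGG. The template strand is its reverse complement (complement AGAGTATCTTGCCGGACTAGATGTAATGATTAACCGCC, then reverse).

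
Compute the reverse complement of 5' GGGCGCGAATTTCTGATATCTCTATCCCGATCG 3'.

Reading the sequence 3'→5' and pairing each base (A↔T, G↔C) gives the reverse complement directly.

5'-CGATCGGGATAGAGATATCAGAAATTCGCGCCC-3'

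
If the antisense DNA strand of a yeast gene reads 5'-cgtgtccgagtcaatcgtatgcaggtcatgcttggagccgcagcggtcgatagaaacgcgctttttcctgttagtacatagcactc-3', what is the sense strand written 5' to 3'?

5'-GAGTGCTATGTACTAACAGGAAAAAGCGCGTTTCTATCGACCGCTGCGGCTCCAAGCATGACCTGCATACGATTGACTCGGACACG-3'

The coding strand is complementary and antiparallel to the template: take the complement (A↔T, G↔C) and reverse.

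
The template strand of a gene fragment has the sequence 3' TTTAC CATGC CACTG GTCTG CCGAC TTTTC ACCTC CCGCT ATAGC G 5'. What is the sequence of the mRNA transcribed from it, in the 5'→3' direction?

Reading the template 3'→5' as shown, RNA polymerase pairs each base (A→U, T→A, G↔C) to build mRNA 5'→3' directly.

5'-AAAUGGUACGGUGACCAGACGGCUGAAAAGUGGAGGGCGAUAUCGC-3'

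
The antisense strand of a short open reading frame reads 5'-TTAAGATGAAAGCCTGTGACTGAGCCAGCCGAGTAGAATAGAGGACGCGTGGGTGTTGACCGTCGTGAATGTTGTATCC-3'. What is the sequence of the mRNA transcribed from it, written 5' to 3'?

The mRNA has the sequence of the coding strand (reverse complement of the template) with T→U. Reverse complement of TTAAGATGAAAGCCTGTGACTGAGCCAGCCGAGTAGAATAGAGGACGCGTGGGTGTTGACCGTCGTGAATGTTGTATCC is GGATACAACATTCACGACGGTCAACACCCACGCGTCCTCTATTCTACTCGGCTGGCTCAGTCACAGGCTTTCATCTTAA; then T→U.

5'-GGAUACAACAUUCACGACGGUCAACACCCACGCGUCCUCUAUUCUACUCGGCUGGCUCAGUCACAGGCUUUCAUCUUAA-3'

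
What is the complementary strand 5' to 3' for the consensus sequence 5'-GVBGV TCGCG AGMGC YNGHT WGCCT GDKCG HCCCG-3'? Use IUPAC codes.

5′-CGGGDCGMHCAGGCWADCNRGCKCTCGCGABCVBC-3′

Standard pairs A↔T, G↔C; ambiguity codes pair Y↔R, M↔K, W↔W, B↔V, D↔H, N↔N. Complement (CBVCBAGCGCTCKCGRNCDAWCGGACHMGCDGGGC), then reverse for 5'→3'.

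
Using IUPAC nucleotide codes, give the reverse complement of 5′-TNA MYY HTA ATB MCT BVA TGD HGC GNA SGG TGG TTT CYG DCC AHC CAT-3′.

Standard pairs A↔T, G↔C; ambiguity codes pair Y↔R, M↔K, S↔S, B↔V, D↔H, N↔N. Complement (ANTKRRDATTAVKGAVBTACHDCGCNTSCCACCAAAGRCHGGTDGGTA), then reverse for 5'→3'.

5′-ATGGDTGGHCRGAAACCACCSTNCGCDHCATBVAGKVATTADRRKTNA-3′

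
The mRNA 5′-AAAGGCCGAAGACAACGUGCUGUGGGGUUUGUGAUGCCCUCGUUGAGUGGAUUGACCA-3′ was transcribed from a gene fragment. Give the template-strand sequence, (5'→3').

5'-TGGTCAATCCACTCAACGAGGGCATCACAAACCCCACAGCACGTTGTCTTCGGCCTTT-3'

Replace U with T to get the coding DNA strand: AAAGGCCGAAGACAACGTGCTGTGGGGTTTGTGATGCCCTCGTTGAGTGGATTGACCA. The template strand is its reverse complement (complement TTTCCGGCTTCTGTTGCACGACACCCCAAACACTACGGGAGCAACTCACCTAACTGGT, then reverse).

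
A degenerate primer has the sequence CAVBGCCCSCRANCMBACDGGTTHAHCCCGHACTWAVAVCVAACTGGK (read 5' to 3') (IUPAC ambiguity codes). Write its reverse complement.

5'-MCCAGTTBGBTBTWAGTDCGGGDTDAACCHGTVKGNTYGSGGGCVBTG-3'

Standard pairs A↔T, G↔C; ambiguity codes pair R↔Y, M↔K, W↔W, S↔S, B↔V, D↔H, N↔N. Complement (GTBVCGGGSGYTNGKVTGHCCAADTDGGGCDTGAWTBTBGBTTGACCM), then reverse for 5'→3'.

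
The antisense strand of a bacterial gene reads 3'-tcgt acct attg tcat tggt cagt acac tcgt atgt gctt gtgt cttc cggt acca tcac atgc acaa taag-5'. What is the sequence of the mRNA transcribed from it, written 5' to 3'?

Reading the template 3'→5' as shown, RNA polymerase pairs each base (A→U, T→A, G↔C) to build mRNA 5'→3' directly.

5'-AGCAUGGAUAACAGUAACCAGUCAUGUGAGCAUACACGAACACAGAAGGCCAUGGUAGUGUACGUGUUAUUC-3'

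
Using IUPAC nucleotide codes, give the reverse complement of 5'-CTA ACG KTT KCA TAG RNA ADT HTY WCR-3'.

5'-YGWRADAHTTNYCTATGMAAMCGTTAG-3'

Standard pairs A↔T, G↔C; ambiguity codes pair R↔Y, K↔M, W↔W, D↔H, N↔N. Complement (GATTGCMAAMGTATCYNTTHADARWGY), then reverse for 5'→3'.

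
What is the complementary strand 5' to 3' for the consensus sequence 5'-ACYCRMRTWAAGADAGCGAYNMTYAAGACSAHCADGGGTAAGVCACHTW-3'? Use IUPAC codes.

5'-WADGTGBCTTACCCHTGDTSGTCTTRAKNRTCGCTHTCTTWAYKYGRGT-3'

Standard pairs A↔T, G↔C; ambiguity codes pair R↔Y, M↔K, W↔W, S↔S, D↔H, V↔B, N↔N. Complement (TGRGYKYAWTTCTHTCGCTRNKARTTCTGSTDGTHCCCATTCBGTGDAW), then reverse for 5'→3'.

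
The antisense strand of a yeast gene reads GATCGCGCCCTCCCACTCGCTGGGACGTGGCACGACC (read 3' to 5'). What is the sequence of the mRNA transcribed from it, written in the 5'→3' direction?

5'-CUAGCGCGGGAGGGUGAGCGACCCUGCACCGUGCUGG-3'

Reading the template 3'→5' as shown, RNA polymerase pairs each base (A→U, T→A, G↔C) to build mRNA 5'→3' directly.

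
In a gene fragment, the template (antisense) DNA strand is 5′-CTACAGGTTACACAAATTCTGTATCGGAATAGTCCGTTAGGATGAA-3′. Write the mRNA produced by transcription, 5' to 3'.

The mRNA has the sequence of the coding strand (reverse complement of the template) with T→U. Reverse complement of CTACAGGTTACACAAATTCTGTATCGGAATAGTCCGTTAGGATGAA is TTCATCCTAACGGACTATTCCGATACAGAATTTGTGTAACCTGTAG; then T→U.

5′-UUCAUCCUAACGGACUAUUCCGAUACAGAAUUUGUGUAACCUGUAG-3′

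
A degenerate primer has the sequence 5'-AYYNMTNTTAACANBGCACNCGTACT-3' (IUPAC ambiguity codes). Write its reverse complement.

5′-AGTACGNGTGCVNTGTTAANAKNRRT-3′

Standard pairs A↔T, G↔C; ambiguity codes pair Y↔R, M↔K, B↔V, N↔N. Complement (TRRNKANAATTGTNVCGTGNGCATGA), then reverse for 5'→3'.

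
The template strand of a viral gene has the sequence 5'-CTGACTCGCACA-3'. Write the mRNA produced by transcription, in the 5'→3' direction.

RNA polymerase reads the template 3'→5' and synthesizes mRNA 5'→3' by base-pairing (A→U, T→A, G↔C). The complement of the template is GACTGAGCGTGT; antiparallel, so 5'→3' the coding strand is TGTGCGAGTCAG. Replace T with U for the mRNA.

5'-UGUGCGAGUCAG-3'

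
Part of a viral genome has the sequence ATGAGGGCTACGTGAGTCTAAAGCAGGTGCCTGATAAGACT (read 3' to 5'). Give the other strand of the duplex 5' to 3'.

The strand is given 3'→5', so its complement runs 5'→3' in the same left-to-right order: pair each base A↔T, G↔C.

5'-TACTCCCGATGCACTCAGATTTCGTCCACGGACTATTCTGA-3'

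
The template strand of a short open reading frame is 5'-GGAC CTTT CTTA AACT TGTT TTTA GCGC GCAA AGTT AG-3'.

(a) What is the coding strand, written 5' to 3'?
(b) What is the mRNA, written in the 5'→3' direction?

(a) The coding strand is the reverse complement of the template: complement CCTGGAAAGAATTTGAACAAAAATCGCGCGTTTCAATC, then reverse.
(b) mRNA has the coding-strand sequence with T→U.

(a) 5'-CTAACTTTGCGCGCTAAAAACAAGTTTAAGAAAGGTCC-3'
(b) 5′-CUAACUUUGCGCGCUAAAAACAAGUUUAAGAAAGGUCC-3′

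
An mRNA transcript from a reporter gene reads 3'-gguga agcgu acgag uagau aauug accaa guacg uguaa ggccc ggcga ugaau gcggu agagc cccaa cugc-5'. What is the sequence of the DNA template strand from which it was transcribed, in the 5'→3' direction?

5′-CCACTTCGCATGCTCATCTATTAACTGGTTCATGCACATTCCGGGCCGCTACTTACGCCATCTCGGGGTTGACG-3′

Written 5'→3' the mRNA is CGUCAACCCCGAGAUGGCGUAAGUAGCGGCCCGGAAUGUGCAUGAACCAGUUAAUAGAUGAGCAUGCGAAGUGG, so the coding DNA strand is CGTCAACCCCGAGATGGCGTAAGTAGCGGCCCGGAATGTGCATGAACCAGTTAATAGATGAGCATGCGAAGTGG. The template is its reverse complement.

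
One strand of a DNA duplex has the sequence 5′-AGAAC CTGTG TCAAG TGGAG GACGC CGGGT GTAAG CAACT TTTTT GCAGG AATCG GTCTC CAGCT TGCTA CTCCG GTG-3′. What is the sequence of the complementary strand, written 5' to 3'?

5′-CACCGGAGTAGCAAGCTGGAGACCGATTCCTGCAAAAAAGTTGCTTACACCCGGCGTCCTCCACTTGACACAGGTTCT-3′

The complement of AGAACCTGTGTCAAGTGGAGGACGCCGGGTGTAAGCAACTTTTTTGCAGGAATCGGTCTCCAGCTTGCTACTCCGGTG is TCTTGGACACAGTTCACCTCCTGCGGCCCACATTCGTTGAAAAAACGTCCTTAGCCAGAGGTCGAACGATGAGGCCAC (A↔T, G↔C). DNA strands are antiparallel, so the complementary strand runs 3'→5'; reversing gives the 5'→3' form.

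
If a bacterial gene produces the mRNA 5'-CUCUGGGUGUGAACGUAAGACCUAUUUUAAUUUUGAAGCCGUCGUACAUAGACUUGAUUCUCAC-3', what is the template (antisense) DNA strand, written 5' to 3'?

Replace U with T to get the coding DNA strand: CTCTGGGTGTGAACGTAAGACCTATTTTAATTTTGAAGCCGTCGTACATAGACTTGATTCTCAC. The template strand is its reverse complement (complement GAGACCCACACTTGCATTCTGGATAAAATTAAAACTTCGGCAGCATGTATCTGAACTAAGAGTG, then reverse).

5'-GTGAGAATCAAGTCTATGTACGACGGCTTCAAAATTAAAATAGGTCTTACGTTCACACCCAGAG-3'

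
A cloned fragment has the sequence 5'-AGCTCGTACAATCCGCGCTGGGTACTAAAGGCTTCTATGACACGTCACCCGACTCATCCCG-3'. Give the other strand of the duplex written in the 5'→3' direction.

5′-CGGGATGAGTCGGGTGACGTGTCATAGAAGCCTTTAGTACCCAGCGCGGATTGTACGAGCT-3′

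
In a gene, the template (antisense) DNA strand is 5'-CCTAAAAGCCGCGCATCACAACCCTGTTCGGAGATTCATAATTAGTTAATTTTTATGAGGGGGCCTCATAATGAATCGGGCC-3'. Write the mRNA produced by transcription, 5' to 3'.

RNA polymerase reads the template 3'→5' and synthesizes mRNA 5'→3' by base-pairing (A→U, T→A, G↔C). The complement of the template is GGATTTTCGGCGCGTAGTGTTGGGACAAGCCTCTAAGTATTAATCAATTAAAAATACTCCCCCGGAGTATTACTTAGCCCGG; antiparallel, so 5'→3' the coding strand is GGCCCGATTCATTATGAGGCCCCCTCATAAAAATTAACTAATTATGAATCTCCGAACAGGGTTGTGATGCGCGGCTTTTAGG. Replace T with U for the mRNA.

5'-GGCCCGAUUCAUUAUGAGGCCCCCUCAUAAAAAUUAACUAAUUAUGAAUCUCCGAACAGGGUUGUGAUGCGCGGCUUUUAGG-3'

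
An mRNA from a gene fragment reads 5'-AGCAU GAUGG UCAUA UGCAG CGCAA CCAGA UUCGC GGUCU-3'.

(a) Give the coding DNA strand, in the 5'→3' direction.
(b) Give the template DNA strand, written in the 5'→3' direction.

(a) 5'-AGCATGATGGTCATATGCAGCGCAACCAGATTCGCGGTCT-3'
(b) 5'-AGACCGCGAATCTGGTTGCGCTGCATATGACCATCATGCT-3'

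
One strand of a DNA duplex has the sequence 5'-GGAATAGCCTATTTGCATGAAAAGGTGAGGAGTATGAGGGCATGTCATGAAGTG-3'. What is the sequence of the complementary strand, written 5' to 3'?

5′-CACTTCATGACATGCCCTCATACTCCTCACCTTTTCATGCAAATAGGCTATTCC-3′

The complement of GGAATAGCCTATTTGCATGAAAAGGTGAGGAGTATGAGGGCATGTCATGAAGTG is CCTTATCGGATAAACGTACTTTTCCACTCCTCATACTCCCGTACAGTACTTCAC (A↔T, G↔C). DNA strands are antiparallel, so the complementary strand runs 3'→5'; reversing gives the 5'→3' form.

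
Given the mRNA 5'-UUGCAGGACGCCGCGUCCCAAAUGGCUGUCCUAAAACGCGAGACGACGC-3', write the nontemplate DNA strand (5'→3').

The coding DNA strand has the same 5'→3' sequence as the mRNA with U replaced by T.

5′-TTGCAGGACGCCGCGTCCCAAATGGCTGTCCTAAAACGCGAGACGACGC-3′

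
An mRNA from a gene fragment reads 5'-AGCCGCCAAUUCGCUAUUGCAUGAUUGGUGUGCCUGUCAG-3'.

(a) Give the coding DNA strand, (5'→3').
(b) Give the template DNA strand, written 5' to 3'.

(a) 5'-AGCCGCCAATTCGCTATTGCATGATTGGTGTGCCTGTCAG-3'
(b) 5'-CTGACAGGCACACCAATCATGCAATAGCGAATTGGCGGCT-3'

(a) The coding strand matches the mRNA with U→T.
(b) The template strand is the reverse complement of the coding strand.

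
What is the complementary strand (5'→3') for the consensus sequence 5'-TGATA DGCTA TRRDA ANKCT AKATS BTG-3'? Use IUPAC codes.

Standard pairs A↔T, G↔C; ambiguity codes pair R↔Y, K↔M, S↔S, B↔V, D↔H, N↔N. Complement (ACTATHCGATAYYHTTNMGATMTASVAC), then reverse for 5'→3'.

5'-CAVSATMTAGMNTTHYYATAGCHTATCA-3'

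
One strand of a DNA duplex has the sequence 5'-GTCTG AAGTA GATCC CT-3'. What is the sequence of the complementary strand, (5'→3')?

5′-AGGGATCTACTTCAGAC-3′

Pairing A↔T and G↔C gives CAGACTTCATCTAGGGA, running 3'→5'. Reverse for the 5'→3' convention.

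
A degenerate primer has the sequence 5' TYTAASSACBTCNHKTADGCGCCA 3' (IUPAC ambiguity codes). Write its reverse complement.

5′-TGGCGCHTAMDNGAVGTSSTTARA-3′

Standard pairs A↔T, G↔C; ambiguity codes pair Y↔R, K↔M, S↔S, B↔V, D↔H, N↔N. Complement (ARATTSSTGVAGNDMATHCGCGGT), then reverse for 5'→3'.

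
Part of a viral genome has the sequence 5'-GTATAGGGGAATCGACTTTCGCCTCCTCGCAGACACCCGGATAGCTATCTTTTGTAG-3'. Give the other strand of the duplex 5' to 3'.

5'-CTACAAAAGATAGCTATCCGGGTGTCTGCGAGGAGGCGAAAGTCGATTCCCCTATAC-3'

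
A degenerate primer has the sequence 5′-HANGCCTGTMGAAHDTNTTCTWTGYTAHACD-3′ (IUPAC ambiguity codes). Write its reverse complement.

5'-HGTDTARCAWAGAANAHDTTCKACAGGCNTD-3'

Standard pairs A↔T, G↔C; ambiguity codes pair Y↔R, M↔K, W↔W, D↔H, N↔N. Complement (DTNCGGACAKCTTDHANAAGAWACRATDTGH), then reverse for 5'→3'.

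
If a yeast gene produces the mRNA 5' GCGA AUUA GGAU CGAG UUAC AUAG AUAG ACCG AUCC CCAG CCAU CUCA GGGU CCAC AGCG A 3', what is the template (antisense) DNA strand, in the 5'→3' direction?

Replace U with T to get the coding DNA strand: GCGAATTAGGATCGAGTTACATAGATAGACCGATCCCCAGCCATCTCAGGGTCCACAGCGA. The template strand is its reverse complement (complement CGCTTAATCCTAGCTCAATGTATCTATCTGGCTAGGGGTCGGTAGAGTCCCAGGTGTCGCT, then reverse).

5′-TCGCTGTGGACCCTGAGATGGCTGGGGATCGGTCTATCTATGTAACTCGATCCTAATTCGC-3′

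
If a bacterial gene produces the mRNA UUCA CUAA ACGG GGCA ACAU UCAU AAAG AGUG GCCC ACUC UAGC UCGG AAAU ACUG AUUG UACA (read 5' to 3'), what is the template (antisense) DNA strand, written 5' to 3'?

5′-TGTACAATCAGTATTTCCGAGCTAGAGTGGGCCACTCTTTATGAATGTTGCCCCGTTTAGTGAA-3′

Replace U with T to get the coding DNA strand: TTCACTAAACGGGGCAACATTCATAAAGAGTGGCCCACTCTAGCTCGGAAATACTGATTGTACA. The template strand is its reverse complement (complement AAGTGATTTGCCCCGTTGTAAGTATTTCTCACCGGGTGAGATCGAGCCTTTATGACTAACATGT, then reverse).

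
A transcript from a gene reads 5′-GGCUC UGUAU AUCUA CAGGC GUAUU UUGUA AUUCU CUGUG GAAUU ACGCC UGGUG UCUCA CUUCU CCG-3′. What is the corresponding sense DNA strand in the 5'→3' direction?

5'-GGCTCTGTATATCTACAGGCGTATTTTGTAATTCTCTGTGGAATTACGCCTGGTGTCTCACTTCTCCG-3'

The coding DNA strand has the same 5'→3' sequence as the mRNA with U replaced by T.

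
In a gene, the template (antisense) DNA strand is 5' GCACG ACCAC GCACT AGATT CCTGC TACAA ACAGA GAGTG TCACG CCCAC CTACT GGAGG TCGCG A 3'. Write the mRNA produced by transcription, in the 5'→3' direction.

The mRNA has the sequence of the coding strand (reverse complement of the template) with T→U. Reverse complement of GCACGACCACGCACTAGATTCCTGCTACAAACAGAGAGTGTCACGCCCACCTACTGGAGGTCGCGA is TCGCGACCTCCAGTAGGTGGGCGTGACACTCTCTGTTTGTAGCAGGAATCTAGTGCGTGGTCGTGC; then T→U.

5'-UCGCGACCUCCAGUAGGUGGGCGUGACACUCUCUGUUUGUAGCAGGAAUCUAGUGCGUGGUCGUGC-3'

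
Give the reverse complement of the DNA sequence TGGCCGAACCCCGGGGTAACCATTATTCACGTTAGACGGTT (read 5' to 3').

5'-AACCGTCTAACGTGAATAATGGTTACCCCGGGGTTCGGCCA-3'

Reading the sequence 3'→5' and pairing each base (A↔T, G↔C) gives the reverse complement directly.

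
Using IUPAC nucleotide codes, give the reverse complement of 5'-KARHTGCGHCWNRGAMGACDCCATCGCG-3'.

Standard pairs A↔T, G↔C; ambiguity codes pair R↔Y, M↔K, W↔W, D↔H, N↔N. Complement (MTYDACGCDGWNYCTKCTGHGGTAGCGC), then reverse for 5'→3'.

5'-CGCGATGGHGTCKTCYNWGDCGCADYTM-3'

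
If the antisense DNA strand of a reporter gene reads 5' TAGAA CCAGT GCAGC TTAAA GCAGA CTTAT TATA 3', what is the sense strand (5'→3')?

5'-TATAATAAGTCTGCTTTAAGCTGCACTGGTTCTA-3'

The coding strand is complementary and antiparallel to the template: take the complement (A↔T, G↔C) and reverse.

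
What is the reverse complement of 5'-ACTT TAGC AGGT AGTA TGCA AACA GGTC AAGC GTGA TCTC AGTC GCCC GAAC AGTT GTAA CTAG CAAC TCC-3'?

5'-GGAGTTGCTAGTTACAACTGTTCGGGCGACTGAGATCACGCTTGACCTGTTTGCATACTACCTGCTAAAGT-3'

Reading the sequence 3'→5' and pairing each base (A↔T, G↔C) gives the reverse complement directly.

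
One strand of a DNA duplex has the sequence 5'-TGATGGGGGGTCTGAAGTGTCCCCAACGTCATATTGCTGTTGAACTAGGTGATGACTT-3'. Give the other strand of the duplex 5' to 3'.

The complement of TGATGGGGGGTCTGAAGTGTCCCCAACGTCATATTGCTGTTGAACTAGGTGATGACTT is ACTACCCCCCAGACTTCACAGGGGTTGCAGTATAACGACAACTTGATCCACTACTGAA (A↔T, G↔C). DNA strands are antiparallel, so the complementary strand runs 3'→5'; reversing gives the 5'→3' form.

5'-AAGTCATCACCTAGTTCAACAGCAATATGACGTTGGGGACACTTCAGACCCCCCATCA-3'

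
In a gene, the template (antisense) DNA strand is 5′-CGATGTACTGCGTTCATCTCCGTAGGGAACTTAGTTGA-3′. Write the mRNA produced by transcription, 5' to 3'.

The mRNA has the sequence of the coding strand (reverse complement of the template) with T→U. Reverse complement of CGATGTACTGCGTTCATCTCCGTAGGGAACTTAGTTGA is TCAACTAAGTTCCCTACGGAGATGAACGCAGTACATCG; then T→U.

5'-UCAACUAAGUUCCCUACGGAGAUGAACGCAGUACAUCG-3'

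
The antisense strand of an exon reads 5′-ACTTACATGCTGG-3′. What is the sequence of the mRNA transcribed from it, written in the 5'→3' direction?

The mRNA has the sequence of the coding strand (reverse complement of the template) with T→U. Reverse complement of ACTTACATGCTGG is CCAGCATGTAAGT; then T→U.

5'-CCAGCAUGUAAGU-3'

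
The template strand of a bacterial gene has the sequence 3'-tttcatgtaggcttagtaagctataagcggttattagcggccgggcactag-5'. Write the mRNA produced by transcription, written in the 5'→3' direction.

Reading the template 3'→5' as shown, RNA polymerase pairs each base (A→U, T→A, G↔C) to build mRNA 5'→3' directly.

5'-AAAGUACAUCCGAAUCAUUCGAUAUUCGCCAAUAAUCGCCGGCCCGUGAUC-3'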